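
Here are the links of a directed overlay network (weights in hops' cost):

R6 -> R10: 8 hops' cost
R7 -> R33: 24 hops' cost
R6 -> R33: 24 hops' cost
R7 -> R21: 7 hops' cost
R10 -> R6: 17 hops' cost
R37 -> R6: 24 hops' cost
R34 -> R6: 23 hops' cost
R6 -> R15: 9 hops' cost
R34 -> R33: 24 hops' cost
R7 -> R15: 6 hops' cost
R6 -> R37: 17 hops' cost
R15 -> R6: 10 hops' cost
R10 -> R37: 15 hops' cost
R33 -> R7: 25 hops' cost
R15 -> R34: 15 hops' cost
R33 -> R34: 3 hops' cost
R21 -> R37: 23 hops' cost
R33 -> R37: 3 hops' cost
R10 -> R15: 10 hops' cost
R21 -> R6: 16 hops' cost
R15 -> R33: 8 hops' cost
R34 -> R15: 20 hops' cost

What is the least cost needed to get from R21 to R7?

58 hops' cost

Running Dijkstra from R21:
R21: 0
R6: 16  (via R21)
R37: 23  (via R21)
R10: 24  (via R6)
R15: 25  (via R6)
R33: 33  (via R15)
R34: 36  (via R33)
R7: 58  (via R33)
Shortest route: R21 → R6 → R15 → R33 → R7 = 58 hops' cost.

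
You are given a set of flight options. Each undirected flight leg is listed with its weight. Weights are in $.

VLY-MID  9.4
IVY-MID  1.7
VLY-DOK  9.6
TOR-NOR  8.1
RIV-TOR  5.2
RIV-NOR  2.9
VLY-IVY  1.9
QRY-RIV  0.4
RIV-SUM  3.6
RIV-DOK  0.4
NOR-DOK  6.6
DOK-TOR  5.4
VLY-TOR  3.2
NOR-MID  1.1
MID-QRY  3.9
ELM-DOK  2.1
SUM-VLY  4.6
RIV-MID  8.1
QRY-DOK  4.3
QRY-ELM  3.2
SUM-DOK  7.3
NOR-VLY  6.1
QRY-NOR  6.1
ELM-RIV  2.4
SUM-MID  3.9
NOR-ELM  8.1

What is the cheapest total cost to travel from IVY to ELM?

Settle nodes by increasing distance from IVY:
IVY: 0
MID: 1.7  (via IVY)
VLY: 1.9  (via IVY)
NOR: 2.8  (via MID)
TOR: 5.1  (via VLY)
QRY: 5.6  (via MID)
SUM: 5.6  (via MID)
RIV: 5.7  (via NOR)
DOK: 6.1  (via RIV)
ELM: 8.1  (via RIV)
Shortest route: IVY → MID → NOR → RIV → ELM = $8.1.

$8.1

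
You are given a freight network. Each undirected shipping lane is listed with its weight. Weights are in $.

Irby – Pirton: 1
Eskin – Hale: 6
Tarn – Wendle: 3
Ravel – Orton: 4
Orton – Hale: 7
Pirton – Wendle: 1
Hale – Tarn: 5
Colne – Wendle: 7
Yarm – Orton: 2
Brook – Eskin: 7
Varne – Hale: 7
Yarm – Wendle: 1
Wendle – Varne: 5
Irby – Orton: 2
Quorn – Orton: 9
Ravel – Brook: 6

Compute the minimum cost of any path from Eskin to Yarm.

$15

Settle nodes by increasing distance from Eskin:
Eskin: 0
Hale: 6  (via Eskin)
Brook: 7  (via Eskin)
Tarn: 11  (via Hale)
Varne: 13  (via Hale)
Ravel: 13  (via Brook)
Orton: 13  (via Hale)
Wendle: 14  (via Tarn)
Pirton: 15  (via Wendle)
Irby: 15  (via Orton)
Yarm: 15  (via Orton)
Shortest route: Eskin → Hale → Orton → Yarm = $15.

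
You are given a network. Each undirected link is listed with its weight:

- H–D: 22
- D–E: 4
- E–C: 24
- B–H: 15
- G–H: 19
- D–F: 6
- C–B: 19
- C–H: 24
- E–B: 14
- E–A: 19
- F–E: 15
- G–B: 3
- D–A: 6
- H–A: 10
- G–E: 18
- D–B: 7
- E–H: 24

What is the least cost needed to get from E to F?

10

Compare a few routes:
E - F: 15 = 15
E - D - F: 4+6 = 10
Cheapest is E - D - F at 10.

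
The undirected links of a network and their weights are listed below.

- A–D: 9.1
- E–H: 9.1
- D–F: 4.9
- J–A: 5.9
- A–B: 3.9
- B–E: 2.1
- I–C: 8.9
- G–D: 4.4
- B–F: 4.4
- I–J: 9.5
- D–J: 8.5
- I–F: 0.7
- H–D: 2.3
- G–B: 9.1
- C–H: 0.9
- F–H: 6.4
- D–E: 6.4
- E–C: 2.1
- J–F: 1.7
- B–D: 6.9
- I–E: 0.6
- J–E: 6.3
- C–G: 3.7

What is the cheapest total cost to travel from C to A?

Running Dijkstra from C:
C: 0
H: 0.9  (via C)
E: 2.1  (via C)
I: 2.7  (via E)
D: 3.2  (via H)
F: 3.4  (via I)
G: 3.7  (via C)
B: 4.2  (via E)
J: 5.1  (via F)
A: 8.1  (via B)
Shortest route: C–E–B–A = 8.1.

8.1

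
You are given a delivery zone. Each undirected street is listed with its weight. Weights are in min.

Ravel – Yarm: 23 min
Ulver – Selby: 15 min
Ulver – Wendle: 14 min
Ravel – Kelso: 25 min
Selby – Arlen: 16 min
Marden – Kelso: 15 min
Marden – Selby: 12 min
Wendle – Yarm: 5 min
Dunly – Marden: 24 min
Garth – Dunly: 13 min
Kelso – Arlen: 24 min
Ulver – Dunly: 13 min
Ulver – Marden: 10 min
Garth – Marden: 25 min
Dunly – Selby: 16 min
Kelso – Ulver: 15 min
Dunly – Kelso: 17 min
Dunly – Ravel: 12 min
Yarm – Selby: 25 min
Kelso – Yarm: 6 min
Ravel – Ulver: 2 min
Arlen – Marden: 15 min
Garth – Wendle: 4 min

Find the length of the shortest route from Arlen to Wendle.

Enumerating some paths:
Arlen–Marden–Kelso–Yarm–Wendle: 15+15+6+5 = 41
Arlen–Marden–Ulver–Wendle: 15+10+14 = 39
Arlen–Kelso–Yarm–Wendle: 24+6+5 = 35
Cheapest is Arlen–Kelso–Yarm–Wendle at 35 min.

35 min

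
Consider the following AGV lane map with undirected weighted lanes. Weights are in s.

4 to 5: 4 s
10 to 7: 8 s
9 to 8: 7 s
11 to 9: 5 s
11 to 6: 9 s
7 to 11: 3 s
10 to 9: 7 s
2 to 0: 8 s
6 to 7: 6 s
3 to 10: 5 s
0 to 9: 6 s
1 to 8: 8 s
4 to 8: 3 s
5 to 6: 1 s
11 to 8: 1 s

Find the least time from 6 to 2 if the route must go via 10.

Best 6 to 10: 6–7–10 costing 14
Best 10 to 2: 10–9–0–2 costing 21
Total via 10: 14 + 21 = 35 s.

35 s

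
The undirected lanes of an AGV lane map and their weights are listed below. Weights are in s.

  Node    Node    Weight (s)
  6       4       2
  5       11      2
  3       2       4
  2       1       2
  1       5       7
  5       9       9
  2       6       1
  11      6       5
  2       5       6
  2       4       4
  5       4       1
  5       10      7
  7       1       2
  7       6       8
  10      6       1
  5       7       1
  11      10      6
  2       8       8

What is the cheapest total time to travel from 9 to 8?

Shortest distances from 9:
9: 0
5: 9  (via 9)
4: 10  (via 5)
7: 10  (via 5)
11: 11  (via 5)
1: 12  (via 7)
6: 12  (via 4)
2: 13  (via 6)
10: 13  (via 6)
3: 17  (via 2)
8: 21  (via 2)
Shortest route: 9–5–4–6–2–8 = 21 s.

21 s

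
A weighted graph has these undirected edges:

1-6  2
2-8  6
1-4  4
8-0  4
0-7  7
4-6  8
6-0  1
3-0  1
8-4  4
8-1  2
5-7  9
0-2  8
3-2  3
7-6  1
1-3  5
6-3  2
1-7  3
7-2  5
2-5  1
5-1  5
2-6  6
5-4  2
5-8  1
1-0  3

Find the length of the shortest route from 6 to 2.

5

Compare a few routes:
6 → 3 → 2: 2+3 = 5
6 → 1 → 8 → 5 → 2: 2+2+1+1 = 6
6 → 2: 6 = 6
Cheapest is 6 → 3 → 2 at 5.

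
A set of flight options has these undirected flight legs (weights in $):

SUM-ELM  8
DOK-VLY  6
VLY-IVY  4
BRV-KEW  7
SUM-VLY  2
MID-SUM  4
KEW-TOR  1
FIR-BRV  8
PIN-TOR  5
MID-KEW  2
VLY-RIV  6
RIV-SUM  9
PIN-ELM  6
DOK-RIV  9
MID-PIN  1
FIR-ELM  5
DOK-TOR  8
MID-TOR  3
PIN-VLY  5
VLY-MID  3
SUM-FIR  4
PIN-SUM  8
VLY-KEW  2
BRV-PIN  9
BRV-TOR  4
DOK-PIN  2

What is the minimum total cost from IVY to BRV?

$11

Compare a few routes:
IVY - VLY - KEW - BRV: 4+2+7 = 13
IVY - VLY - KEW - TOR - BRV: 4+2+1+4 = 11
IVY - VLY - MID - KEW - TOR - BRV: 4+3+2+1+4 = 14
Cheapest is IVY - VLY - KEW - TOR - BRV at $11.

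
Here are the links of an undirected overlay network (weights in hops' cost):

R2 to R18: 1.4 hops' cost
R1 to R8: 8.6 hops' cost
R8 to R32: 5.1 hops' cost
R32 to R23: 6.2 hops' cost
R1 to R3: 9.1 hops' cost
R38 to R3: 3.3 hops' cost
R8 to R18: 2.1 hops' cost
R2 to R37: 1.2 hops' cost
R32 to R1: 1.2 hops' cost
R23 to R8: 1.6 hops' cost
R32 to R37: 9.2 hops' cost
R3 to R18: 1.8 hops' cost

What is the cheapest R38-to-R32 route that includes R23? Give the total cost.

15 hops' cost

Shortest R38→R23: R38–R3–R18–R8–R23 = 8.8
Best R23 to R32: R23–R32 costing 6.2
Total via R23: 8.8 + 6.2 = 15 hops' cost.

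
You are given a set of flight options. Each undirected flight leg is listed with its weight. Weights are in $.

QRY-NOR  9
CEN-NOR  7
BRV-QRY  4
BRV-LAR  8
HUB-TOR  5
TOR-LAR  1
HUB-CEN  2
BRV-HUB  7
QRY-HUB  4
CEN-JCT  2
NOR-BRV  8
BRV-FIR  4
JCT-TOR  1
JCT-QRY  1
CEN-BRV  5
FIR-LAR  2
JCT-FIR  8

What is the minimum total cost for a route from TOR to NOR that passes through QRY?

$11

Shortest TOR→QRY: TOR → JCT → QRY = 2
Best QRY to NOR: QRY → NOR costing 9
Total via QRY: 2 + 9 = $11.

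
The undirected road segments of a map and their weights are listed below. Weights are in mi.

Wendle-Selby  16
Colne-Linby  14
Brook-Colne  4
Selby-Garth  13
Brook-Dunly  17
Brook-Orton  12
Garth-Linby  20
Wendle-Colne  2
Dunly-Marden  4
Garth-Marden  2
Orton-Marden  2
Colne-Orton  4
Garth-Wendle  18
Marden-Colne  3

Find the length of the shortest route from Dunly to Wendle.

Enumerating some paths:
Dunly - Marden - Orton - Colne - Wendle: 4+2+4+2 = 12
Dunly - Marden - Colne - Wendle: 4+3+2 = 9
Cheapest is Dunly - Marden - Colne - Wendle at 9 mi.

9 mi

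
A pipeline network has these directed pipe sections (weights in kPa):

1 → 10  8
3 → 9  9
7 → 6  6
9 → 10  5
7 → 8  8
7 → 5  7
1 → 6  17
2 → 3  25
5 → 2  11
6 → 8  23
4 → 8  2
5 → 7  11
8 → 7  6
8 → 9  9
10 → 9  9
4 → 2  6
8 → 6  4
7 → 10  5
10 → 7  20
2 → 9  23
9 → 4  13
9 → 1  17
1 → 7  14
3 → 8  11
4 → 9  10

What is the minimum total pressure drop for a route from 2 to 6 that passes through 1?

Best 2 to 1: 2–9–1 costing 40
Best 1 to 6: 1–6 costing 17
Total via 1: 40 + 17 = 57 kPa.

57 kPa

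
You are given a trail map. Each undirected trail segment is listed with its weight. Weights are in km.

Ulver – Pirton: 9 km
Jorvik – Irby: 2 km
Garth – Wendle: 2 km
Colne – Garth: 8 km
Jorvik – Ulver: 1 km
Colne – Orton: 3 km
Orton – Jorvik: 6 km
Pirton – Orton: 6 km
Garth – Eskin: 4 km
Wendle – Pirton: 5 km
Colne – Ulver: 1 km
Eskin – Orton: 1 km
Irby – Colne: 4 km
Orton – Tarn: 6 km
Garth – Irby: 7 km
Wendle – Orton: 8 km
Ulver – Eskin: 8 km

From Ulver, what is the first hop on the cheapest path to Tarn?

Enumerating some paths:
Ulver - Eskin - Orton - Tarn: 8+1+6 = 15
Ulver - Jorvik - Irby - Colne - Orton - Tarn: 1+2+4+3+6 = 16
Ulver - Colne - Orton - Tarn: 1+3+6 = 10
Ulver - Jorvik - Orton - Tarn: 1+6+6 = 13
The minimum is 10 km via Ulver - Colne - Orton - Tarn.
So from Ulver the first move is to Colne.

Colne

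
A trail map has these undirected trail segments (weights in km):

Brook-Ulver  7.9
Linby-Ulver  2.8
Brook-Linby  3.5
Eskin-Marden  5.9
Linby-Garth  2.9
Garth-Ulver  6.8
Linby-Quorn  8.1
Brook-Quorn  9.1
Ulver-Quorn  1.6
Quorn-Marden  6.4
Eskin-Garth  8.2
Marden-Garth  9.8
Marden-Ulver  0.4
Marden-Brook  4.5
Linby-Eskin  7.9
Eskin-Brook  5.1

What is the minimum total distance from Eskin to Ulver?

Settle nodes by increasing distance from Eskin:
Eskin: 0
Brook: 5.1  (via Eskin)
Marden: 5.9  (via Eskin)
Ulver: 6.3  (via Marden)
Shortest route: Eskin–Marden–Ulver = 6.3 km.

6.3 km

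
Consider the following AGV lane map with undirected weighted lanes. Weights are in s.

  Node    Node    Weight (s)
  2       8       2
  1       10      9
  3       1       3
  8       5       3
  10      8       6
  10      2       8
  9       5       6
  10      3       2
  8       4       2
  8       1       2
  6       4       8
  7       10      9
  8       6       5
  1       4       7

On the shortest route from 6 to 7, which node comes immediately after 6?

8

Compare a few routes:
6 - 8 - 10 - 7: 5+6+9 = 20
6 - 8 - 1 - 3 - 10 - 7: 5+2+3+2+9 = 21
The minimum is 20 s via 6 - 8 - 10 - 7.
So from 6 the first move is to 8.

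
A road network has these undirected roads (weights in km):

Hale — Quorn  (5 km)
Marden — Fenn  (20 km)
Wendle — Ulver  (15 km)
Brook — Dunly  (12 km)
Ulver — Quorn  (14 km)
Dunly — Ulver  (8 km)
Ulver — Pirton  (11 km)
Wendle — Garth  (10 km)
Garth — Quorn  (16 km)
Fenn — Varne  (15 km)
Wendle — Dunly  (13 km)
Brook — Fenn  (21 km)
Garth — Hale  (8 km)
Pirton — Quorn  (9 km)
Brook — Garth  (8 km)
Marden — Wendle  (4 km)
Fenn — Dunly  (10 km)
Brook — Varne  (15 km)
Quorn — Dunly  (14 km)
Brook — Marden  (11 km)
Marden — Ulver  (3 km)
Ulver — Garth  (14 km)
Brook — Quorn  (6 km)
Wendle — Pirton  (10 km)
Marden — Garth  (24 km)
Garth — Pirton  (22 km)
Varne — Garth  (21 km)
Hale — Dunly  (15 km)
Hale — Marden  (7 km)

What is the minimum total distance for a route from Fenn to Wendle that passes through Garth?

Best Fenn to Garth: Fenn–Brook–Garth costing 29
Best Garth to Wendle: Garth–Wendle costing 10
Total via Garth: 29 + 10 = 39 km.

39 km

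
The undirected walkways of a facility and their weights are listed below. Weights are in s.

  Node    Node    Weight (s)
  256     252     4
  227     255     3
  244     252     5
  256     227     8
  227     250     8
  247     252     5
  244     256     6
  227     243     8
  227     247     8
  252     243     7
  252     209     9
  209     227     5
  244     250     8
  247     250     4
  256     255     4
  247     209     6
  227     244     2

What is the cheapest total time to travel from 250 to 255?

Shortest distances from 250:
250: 0
247: 4  (via 250)
227: 8  (via 250)
244: 8  (via 250)
252: 9  (via 247)
209: 10  (via 247)
255: 11  (via 227)
Shortest route: 250–227–255 = 11 s.

11 s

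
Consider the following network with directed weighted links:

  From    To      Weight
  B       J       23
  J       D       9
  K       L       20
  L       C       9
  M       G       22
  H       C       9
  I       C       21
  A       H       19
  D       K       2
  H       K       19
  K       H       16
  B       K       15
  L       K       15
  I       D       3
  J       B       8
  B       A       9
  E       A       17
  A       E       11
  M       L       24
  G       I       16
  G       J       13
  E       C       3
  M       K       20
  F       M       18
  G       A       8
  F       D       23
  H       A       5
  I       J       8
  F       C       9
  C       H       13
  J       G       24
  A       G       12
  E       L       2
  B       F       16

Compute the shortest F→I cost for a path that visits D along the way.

74

Best F to D: F → D costing 23
Shortest D→I: D → K → H → A → G → I = 51
Total via D: 23 + 51 = 74.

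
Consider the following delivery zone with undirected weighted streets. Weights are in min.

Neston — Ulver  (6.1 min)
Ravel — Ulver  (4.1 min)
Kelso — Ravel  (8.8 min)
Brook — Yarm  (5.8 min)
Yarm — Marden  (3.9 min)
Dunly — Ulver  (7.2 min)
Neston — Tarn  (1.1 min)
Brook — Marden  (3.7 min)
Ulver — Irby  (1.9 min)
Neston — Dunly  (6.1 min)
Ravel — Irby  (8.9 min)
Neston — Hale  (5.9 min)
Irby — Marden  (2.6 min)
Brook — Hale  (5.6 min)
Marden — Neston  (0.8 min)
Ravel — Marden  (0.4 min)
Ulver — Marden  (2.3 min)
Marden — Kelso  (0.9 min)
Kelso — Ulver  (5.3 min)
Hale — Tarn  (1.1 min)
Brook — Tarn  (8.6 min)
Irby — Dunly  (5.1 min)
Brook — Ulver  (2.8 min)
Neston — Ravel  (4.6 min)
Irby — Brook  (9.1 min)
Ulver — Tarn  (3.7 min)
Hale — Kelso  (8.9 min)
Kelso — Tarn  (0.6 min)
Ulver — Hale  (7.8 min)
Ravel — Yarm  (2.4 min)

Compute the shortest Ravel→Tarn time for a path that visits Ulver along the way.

Shortest Ravel→Ulver: Ravel–Marden–Ulver = 2.7
Best Ulver to Tarn: Ulver–Tarn costing 3.7
Total via Ulver: 2.7 + 3.7 = 6.4 min.

6.4 min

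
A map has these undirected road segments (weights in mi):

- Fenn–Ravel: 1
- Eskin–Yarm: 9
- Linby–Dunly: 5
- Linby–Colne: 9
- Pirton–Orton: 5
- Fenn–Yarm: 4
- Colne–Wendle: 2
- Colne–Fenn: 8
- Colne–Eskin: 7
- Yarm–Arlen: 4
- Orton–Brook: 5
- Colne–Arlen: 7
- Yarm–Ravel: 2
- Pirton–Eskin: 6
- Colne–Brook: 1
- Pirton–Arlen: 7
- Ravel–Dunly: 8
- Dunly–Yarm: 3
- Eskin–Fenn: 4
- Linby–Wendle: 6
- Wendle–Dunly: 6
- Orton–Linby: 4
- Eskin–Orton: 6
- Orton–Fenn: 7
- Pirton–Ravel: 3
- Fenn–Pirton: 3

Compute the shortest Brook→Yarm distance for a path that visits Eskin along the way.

Best Brook to Eskin: Brook–Colne–Eskin costing 8
Best Eskin to Yarm: Eskin–Fenn–Ravel–Yarm costing 7
Total via Eskin: 8 + 7 = 15 mi.

15 mi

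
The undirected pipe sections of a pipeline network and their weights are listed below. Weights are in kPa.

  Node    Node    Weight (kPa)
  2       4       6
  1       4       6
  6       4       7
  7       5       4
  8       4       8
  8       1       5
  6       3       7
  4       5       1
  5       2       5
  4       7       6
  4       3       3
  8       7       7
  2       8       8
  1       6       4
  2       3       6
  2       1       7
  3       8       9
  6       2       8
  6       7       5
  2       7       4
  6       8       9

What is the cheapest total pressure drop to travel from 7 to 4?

Running Dijkstra from 7:
7: 0
2: 4  (via 7)
5: 4  (via 7)
4: 5  (via 5)
Shortest route: 7–5–4 = 5 kPa.

5 kPa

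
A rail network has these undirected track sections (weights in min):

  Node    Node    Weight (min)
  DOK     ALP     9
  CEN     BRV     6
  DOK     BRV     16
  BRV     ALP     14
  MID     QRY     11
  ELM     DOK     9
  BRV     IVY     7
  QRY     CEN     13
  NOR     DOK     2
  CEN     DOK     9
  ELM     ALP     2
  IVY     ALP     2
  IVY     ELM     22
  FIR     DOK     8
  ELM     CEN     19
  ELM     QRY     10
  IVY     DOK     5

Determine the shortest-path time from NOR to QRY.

21 min

Enumerating some paths:
NOR–DOK–CEN–QRY: 2+9+13 = 24
NOR–DOK–ELM–QRY: 2+9+10 = 21
NOR–DOK–ALP–ELM–QRY: 2+9+2+10 = 23
The minimum is 21 min via NOR–DOK–ELM–QRY.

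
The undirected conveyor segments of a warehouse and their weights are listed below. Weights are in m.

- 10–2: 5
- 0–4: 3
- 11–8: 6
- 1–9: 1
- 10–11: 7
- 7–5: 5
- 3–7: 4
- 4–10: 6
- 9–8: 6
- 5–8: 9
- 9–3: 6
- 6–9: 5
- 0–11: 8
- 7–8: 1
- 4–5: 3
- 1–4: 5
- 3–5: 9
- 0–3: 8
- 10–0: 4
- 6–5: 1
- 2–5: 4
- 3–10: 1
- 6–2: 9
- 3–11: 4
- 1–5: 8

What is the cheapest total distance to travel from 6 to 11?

Settle nodes by increasing distance from 6:
6: 0
5: 1  (via 6)
4: 4  (via 5)
2: 5  (via 5)
9: 5  (via 6)
1: 6  (via 9)
7: 6  (via 5)
0: 7  (via 4)
8: 7  (via 7)
3: 10  (via 5)
10: 10  (via 4)
11: 13  (via 8)
Shortest route: 6 → 5 → 7 → 8 → 11 = 13 m.

13 m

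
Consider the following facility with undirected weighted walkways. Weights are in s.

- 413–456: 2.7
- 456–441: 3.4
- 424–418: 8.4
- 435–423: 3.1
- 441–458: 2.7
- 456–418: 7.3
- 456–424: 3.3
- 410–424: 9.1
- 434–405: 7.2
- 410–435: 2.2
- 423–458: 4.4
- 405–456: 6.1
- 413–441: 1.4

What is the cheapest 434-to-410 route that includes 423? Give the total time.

29.1 s

Shortest 434→423: 434–405–456–441–458–423 = 23.8
Best 423 to 410: 423–435–410 costing 5.3
Total via 423: 23.8 + 5.3 = 29.1 s.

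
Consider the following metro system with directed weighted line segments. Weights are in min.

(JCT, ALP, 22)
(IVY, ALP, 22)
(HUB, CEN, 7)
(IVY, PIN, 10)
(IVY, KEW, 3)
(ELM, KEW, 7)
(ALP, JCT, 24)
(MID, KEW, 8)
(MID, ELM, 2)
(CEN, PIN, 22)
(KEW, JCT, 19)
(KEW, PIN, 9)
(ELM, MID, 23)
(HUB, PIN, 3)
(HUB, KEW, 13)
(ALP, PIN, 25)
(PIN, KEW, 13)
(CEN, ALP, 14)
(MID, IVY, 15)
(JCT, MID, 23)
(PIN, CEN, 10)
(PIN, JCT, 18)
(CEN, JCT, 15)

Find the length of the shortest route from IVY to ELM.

47 min

Settle nodes by increasing distance from IVY:
IVY: 0
KEW: 3  (via IVY)
PIN: 10  (via IVY)
CEN: 20  (via PIN)
ALP: 22  (via IVY)
JCT: 22  (via KEW)
MID: 45  (via JCT)
ELM: 47  (via MID)
Shortest route: IVY–KEW–JCT–MID–ELM = 47 min.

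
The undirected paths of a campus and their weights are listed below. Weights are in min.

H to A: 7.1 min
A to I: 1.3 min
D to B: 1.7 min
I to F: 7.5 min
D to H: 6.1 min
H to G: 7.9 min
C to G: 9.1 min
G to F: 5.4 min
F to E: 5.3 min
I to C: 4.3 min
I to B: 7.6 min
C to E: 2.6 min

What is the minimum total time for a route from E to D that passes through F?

Best E to F: E–F costing 5.3
Best F to D: F–I–B–D costing 16.8
Total via F: 5.3 + 16.8 = 22.1 min.

22.1 min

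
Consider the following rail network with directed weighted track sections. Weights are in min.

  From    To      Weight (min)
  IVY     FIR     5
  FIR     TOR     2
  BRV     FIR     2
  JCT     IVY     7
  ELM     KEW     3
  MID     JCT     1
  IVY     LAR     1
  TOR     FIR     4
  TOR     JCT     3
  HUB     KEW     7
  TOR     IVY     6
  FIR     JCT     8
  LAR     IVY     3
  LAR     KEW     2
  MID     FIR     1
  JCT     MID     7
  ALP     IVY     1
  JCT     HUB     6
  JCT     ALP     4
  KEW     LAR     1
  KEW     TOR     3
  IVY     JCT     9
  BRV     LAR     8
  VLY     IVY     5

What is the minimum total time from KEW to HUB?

12 min

Candidate routes:
KEW → LAR → IVY → JCT → HUB: 1+3+9+6 = 19
KEW → TOR → JCT → HUB: 3+3+6 = 12
Cheapest is KEW → TOR → JCT → HUB at 12 min.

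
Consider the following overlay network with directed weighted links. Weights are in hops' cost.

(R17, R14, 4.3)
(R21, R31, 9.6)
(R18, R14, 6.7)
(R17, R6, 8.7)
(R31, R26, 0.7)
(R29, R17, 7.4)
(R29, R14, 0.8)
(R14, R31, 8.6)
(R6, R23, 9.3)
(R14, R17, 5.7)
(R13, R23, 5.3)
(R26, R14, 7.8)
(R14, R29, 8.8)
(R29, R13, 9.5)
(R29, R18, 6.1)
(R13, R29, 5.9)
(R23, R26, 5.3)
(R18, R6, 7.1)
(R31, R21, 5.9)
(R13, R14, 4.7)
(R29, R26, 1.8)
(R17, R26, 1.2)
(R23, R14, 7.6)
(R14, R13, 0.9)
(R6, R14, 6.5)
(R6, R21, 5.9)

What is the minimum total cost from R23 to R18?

Enumerating some paths:
R23–R14–R13–R29–R18: 7.6+0.9+5.9+6.1 = 20.5
R23–R26–R14–R13–R29–R18: 5.3+7.8+0.9+5.9+6.1 = 26
R23–R14–R29–R18: 7.6+8.8+6.1 = 22.5
Cheapest is R23–R14–R13–R29–R18 at 20.5 hops' cost.

20.5 hops' cost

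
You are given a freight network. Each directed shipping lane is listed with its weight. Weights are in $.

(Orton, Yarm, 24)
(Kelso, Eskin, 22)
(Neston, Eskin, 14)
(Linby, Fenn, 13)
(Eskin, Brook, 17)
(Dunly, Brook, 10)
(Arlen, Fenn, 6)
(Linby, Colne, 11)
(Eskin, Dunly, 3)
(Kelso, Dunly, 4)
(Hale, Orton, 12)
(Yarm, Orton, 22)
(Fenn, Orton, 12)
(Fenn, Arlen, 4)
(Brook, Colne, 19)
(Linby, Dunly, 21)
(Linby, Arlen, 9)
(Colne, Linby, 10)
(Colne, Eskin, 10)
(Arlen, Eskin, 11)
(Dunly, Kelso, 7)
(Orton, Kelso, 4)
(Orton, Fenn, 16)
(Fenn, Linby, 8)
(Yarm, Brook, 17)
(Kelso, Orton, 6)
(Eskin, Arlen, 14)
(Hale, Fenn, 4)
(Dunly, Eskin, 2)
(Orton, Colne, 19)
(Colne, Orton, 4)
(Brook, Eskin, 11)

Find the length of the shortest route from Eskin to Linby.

Settle nodes by increasing distance from Eskin:
Eskin: 0
Dunly: 3  (via Eskin)
Kelso: 10  (via Dunly)
Brook: 13  (via Dunly)
Arlen: 14  (via Eskin)
Orton: 16  (via Kelso)
Fenn: 20  (via Arlen)
Linby: 28  (via Fenn)
Shortest route: Eskin–Arlen–Fenn–Linby = $28.

$28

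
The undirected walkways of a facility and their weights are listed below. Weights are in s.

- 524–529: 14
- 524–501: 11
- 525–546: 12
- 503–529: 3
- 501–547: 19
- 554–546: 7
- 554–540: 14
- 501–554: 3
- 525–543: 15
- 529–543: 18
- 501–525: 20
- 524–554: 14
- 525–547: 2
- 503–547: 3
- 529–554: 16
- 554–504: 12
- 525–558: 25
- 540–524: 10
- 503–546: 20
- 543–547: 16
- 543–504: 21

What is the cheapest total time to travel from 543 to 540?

Settle nodes by increasing distance from 543:
543: 0
525: 15  (via 543)
547: 16  (via 543)
529: 18  (via 543)
503: 19  (via 547)
504: 21  (via 543)
546: 27  (via 525)
524: 32  (via 529)
554: 33  (via 504)
501: 35  (via 525)
558: 40  (via 525)
540: 42  (via 524)
Shortest route: 543–529–524–540 = 42 s.

42 s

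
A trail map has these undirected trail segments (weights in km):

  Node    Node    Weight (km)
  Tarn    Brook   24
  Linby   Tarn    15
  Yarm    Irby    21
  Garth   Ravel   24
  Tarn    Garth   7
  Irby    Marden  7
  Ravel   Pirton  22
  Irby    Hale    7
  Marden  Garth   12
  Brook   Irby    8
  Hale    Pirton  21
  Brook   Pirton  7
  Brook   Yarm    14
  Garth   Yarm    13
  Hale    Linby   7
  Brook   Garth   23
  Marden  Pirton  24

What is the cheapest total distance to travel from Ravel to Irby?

37 km

Enumerating some paths:
Ravel → Pirton → Brook → Irby: 22+7+8 = 37
Ravel → Garth → Marden → Irby: 24+12+7 = 43
Ravel → Pirton → Hale → Irby: 22+21+7 = 50
The minimum is 37 km via Ravel → Pirton → Brook → Irby.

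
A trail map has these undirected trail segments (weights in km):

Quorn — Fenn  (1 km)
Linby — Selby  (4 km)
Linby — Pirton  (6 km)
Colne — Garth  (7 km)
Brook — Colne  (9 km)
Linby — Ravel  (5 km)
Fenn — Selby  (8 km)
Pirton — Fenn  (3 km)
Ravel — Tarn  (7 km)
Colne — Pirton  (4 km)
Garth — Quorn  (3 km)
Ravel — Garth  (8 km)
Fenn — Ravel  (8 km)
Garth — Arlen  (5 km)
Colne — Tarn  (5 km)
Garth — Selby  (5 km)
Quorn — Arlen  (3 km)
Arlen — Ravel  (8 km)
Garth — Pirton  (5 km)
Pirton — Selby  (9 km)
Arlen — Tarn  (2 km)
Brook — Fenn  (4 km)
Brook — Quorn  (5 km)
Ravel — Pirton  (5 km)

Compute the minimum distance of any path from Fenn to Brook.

Candidate routes:
Fenn → Brook: 4 = 4
Fenn → Quorn → Brook: 1+5 = 6
Cheapest is Fenn → Brook at 4 km.

4 km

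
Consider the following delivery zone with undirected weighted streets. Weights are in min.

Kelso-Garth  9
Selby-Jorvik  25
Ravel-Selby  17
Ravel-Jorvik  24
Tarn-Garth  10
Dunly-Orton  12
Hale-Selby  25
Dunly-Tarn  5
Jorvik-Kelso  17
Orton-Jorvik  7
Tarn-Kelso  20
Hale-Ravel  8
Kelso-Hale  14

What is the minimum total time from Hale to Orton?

38 min

Running Dijkstra from Hale:
Hale: 0
Ravel: 8  (via Hale)
Kelso: 14  (via Hale)
Garth: 23  (via Kelso)
Selby: 25  (via Hale)
Jorvik: 31  (via Kelso)
Tarn: 33  (via Garth)
Orton: 38  (via Jorvik)
Shortest route: Hale–Kelso–Jorvik–Orton = 38 min.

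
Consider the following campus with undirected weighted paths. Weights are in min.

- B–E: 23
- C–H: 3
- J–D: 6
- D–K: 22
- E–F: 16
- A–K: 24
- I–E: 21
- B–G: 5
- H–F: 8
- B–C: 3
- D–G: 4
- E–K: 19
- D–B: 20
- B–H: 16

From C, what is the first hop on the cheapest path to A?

Compare a few routes:
C - B - D - K - A: 3+20+22+24 = 69
C - B - G - D - K - A: 3+5+4+22+24 = 58
C - B - E - K - A: 3+23+19+24 = 69
Cheapest is C - B - G - D - K - A at 58 min.
So from C the first move is to B.

B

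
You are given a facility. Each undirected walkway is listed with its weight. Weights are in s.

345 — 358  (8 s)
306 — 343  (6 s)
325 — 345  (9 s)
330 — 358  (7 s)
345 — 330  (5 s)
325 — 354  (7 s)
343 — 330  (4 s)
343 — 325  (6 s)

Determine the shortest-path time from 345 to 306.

15 s

Running Dijkstra from 345:
345: 0
330: 5  (via 345)
358: 8  (via 345)
343: 9  (via 330)
325: 9  (via 345)
306: 15  (via 343)
Shortest route: 345–330–343–306 = 15 s.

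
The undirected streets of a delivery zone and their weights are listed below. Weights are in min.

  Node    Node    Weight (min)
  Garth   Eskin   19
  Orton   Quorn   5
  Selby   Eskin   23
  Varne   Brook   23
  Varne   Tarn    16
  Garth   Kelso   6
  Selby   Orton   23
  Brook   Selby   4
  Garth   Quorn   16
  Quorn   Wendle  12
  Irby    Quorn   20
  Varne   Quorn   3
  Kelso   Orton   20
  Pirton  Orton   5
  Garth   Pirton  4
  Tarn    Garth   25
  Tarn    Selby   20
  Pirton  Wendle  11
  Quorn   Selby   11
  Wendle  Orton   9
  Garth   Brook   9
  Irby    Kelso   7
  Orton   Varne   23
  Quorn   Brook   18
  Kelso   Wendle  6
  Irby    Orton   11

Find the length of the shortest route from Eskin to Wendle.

31 min

Compare a few routes:
Eskin–Garth–Pirton–Wendle: 19+4+11 = 34
Eskin–Garth–Kelso–Wendle: 19+6+6 = 31
Eskin–Garth–Pirton–Orton–Wendle: 19+4+5+9 = 37
The minimum is 31 min via Eskin–Garth–Kelso–Wendle.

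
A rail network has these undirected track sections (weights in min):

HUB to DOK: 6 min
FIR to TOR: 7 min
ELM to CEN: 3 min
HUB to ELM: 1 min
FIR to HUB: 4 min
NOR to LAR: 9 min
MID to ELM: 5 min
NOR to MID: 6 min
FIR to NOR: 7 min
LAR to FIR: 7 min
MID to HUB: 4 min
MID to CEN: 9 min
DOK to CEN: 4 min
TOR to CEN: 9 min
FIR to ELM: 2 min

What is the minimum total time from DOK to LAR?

16 min

Running Dijkstra from DOK:
DOK: 0
CEN: 4  (via DOK)
HUB: 6  (via DOK)
ELM: 7  (via CEN)
FIR: 9  (via ELM)
MID: 10  (via HUB)
TOR: 13  (via CEN)
LAR: 16  (via FIR)
Shortest route: DOK → CEN → ELM → FIR → LAR = 16 min.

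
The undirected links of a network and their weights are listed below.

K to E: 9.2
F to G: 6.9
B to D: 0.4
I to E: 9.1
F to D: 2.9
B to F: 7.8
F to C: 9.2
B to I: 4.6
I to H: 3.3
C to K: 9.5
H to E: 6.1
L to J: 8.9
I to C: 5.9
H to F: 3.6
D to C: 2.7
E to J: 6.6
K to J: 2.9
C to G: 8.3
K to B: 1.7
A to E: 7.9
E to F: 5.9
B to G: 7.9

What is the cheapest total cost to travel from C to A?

19.4

Shortest distances from C:
C: 0
D: 2.7  (via C)
B: 3.1  (via D)
K: 4.8  (via B)
F: 5.6  (via D)
I: 5.9  (via C)
J: 7.7  (via K)
G: 8.3  (via C)
H: 9.2  (via F)
E: 11.5  (via F)
L: 16.6  (via J)
A: 19.4  (via E)
Shortest route: C–D–F–E–A = 19.4.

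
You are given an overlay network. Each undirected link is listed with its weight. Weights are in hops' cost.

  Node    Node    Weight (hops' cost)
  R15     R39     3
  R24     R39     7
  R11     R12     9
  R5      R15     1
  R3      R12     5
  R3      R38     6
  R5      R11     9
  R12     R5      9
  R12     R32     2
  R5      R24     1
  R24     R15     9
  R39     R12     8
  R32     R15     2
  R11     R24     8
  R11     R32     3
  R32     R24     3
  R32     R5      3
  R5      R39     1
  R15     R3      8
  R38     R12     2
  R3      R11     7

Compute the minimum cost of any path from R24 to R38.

7 hops' cost

Settle nodes by increasing distance from R24:
R24: 0
R5: 1  (via R24)
R15: 2  (via R5)
R39: 2  (via R5)
R32: 3  (via R24)
R12: 5  (via R32)
R11: 6  (via R32)
R38: 7  (via R12)
Shortest route: R24–R32–R12–R38 = 7 hops' cost.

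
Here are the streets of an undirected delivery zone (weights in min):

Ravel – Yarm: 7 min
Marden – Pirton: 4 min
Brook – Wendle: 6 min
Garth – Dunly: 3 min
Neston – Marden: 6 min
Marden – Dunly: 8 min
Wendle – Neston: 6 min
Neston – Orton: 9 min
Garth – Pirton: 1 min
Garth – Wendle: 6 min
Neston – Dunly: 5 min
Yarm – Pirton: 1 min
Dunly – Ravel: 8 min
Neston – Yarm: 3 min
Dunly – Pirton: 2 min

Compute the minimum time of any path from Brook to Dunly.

15 min

Candidate routes:
Brook - Wendle - Neston - Dunly: 6+6+5 = 17
Brook - Wendle - Garth - Dunly: 6+6+3 = 15
Brook - Wendle - Neston - Yarm - Pirton - Dunly: 6+6+3+1+2 = 18
Cheapest is Brook - Wendle - Garth - Dunly at 15 min.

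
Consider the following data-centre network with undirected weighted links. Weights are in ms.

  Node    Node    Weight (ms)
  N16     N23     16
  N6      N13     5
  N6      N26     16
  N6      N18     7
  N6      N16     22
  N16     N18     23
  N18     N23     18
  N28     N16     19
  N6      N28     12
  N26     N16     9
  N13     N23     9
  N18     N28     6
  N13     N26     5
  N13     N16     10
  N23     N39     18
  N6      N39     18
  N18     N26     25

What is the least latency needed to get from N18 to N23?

18 ms

Candidate routes:
N18 - N6 - N13 - N23: 7+5+9 = 21
N18 - N23: 18 = 18
N18 - N6 - N26 - N13 - N23: 7+16+5+9 = 37
N18 - N28 - N6 - N13 - N23: 6+12+5+9 = 32
Cheapest is N18 - N23 at 18 ms.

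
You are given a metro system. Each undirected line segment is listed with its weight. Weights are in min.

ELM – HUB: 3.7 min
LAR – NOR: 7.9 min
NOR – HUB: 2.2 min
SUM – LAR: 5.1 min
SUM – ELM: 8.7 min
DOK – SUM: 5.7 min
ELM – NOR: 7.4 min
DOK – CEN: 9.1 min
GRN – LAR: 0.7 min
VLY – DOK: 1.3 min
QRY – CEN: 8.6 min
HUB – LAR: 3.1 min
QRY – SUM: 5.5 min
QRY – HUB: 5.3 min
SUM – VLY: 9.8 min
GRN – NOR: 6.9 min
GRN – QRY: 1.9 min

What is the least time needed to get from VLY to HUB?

Compare a few routes:
VLY–DOK–SUM–QRY–HUB: 1.3+5.7+5.5+5.3 = 17.8
VLY–DOK–SUM–LAR–HUB: 1.3+5.7+5.1+3.1 = 15.2
VLY–SUM–LAR–HUB: 9.8+5.1+3.1 = 18
Cheapest is VLY–DOK–SUM–LAR–HUB at 15.2 min.

15.2 min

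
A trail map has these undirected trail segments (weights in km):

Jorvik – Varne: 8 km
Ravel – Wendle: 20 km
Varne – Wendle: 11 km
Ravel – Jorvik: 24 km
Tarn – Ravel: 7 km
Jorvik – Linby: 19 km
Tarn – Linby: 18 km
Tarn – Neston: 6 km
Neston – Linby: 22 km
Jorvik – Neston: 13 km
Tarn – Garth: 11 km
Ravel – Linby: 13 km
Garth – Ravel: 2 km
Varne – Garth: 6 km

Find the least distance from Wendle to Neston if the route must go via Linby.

Best Wendle to Linby: Wendle–Varne–Garth–Ravel–Linby costing 32
Best Linby to Neston: Linby–Neston costing 22
Total via Linby: 32 + 22 = 54 km.

54 km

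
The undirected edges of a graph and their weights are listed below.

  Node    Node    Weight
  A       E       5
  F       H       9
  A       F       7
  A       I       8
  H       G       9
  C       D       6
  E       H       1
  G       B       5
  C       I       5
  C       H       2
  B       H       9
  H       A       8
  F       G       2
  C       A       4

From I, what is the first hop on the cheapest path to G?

C

Compare a few routes:
I–C–H–G: 5+2+9 = 16
I–C–H–F–G: 5+2+9+2 = 18
I–A–F–G: 8+7+2 = 17
Cheapest is I–C–H–G at 16.
So from I the first move is to C.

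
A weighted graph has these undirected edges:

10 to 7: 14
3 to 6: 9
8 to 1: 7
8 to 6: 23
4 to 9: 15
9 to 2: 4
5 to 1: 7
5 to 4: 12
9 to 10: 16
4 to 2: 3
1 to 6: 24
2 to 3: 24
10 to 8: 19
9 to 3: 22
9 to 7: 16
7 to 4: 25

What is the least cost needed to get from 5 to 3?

39

Settle nodes by increasing distance from 5:
5: 0
1: 7  (via 5)
4: 12  (via 5)
8: 14  (via 1)
2: 15  (via 4)
9: 19  (via 2)
6: 31  (via 1)
10: 33  (via 8)
7: 35  (via 9)
3: 39  (via 2)
Shortest route: 5 → 4 → 2 → 3 = 39.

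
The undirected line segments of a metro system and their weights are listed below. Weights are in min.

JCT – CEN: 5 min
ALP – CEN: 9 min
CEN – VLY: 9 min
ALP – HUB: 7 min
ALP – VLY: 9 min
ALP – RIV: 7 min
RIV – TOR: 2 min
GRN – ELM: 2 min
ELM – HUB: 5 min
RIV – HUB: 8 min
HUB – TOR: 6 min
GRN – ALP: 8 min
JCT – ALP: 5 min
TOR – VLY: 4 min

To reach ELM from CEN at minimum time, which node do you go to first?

ALP

Compare a few routes:
CEN - JCT - ALP - GRN - ELM: 5+5+8+2 = 20
CEN - ALP - GRN - ELM: 9+8+2 = 19
The minimum is 19 min via CEN - ALP - GRN - ELM.
So from CEN the first move is to ALP.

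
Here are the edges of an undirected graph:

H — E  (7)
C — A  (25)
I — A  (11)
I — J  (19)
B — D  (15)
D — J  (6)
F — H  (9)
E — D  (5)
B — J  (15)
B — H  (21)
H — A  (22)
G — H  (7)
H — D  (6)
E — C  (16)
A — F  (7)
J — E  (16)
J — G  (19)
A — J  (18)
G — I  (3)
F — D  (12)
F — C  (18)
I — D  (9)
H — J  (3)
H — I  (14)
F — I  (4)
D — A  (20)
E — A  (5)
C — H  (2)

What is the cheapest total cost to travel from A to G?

Settle nodes by increasing distance from A:
A: 0
E: 5  (via A)
F: 7  (via A)
D: 10  (via E)
I: 11  (via A)
H: 12  (via E)
C: 14  (via H)
G: 14  (via I)
Shortest route: A–I–G = 14.

14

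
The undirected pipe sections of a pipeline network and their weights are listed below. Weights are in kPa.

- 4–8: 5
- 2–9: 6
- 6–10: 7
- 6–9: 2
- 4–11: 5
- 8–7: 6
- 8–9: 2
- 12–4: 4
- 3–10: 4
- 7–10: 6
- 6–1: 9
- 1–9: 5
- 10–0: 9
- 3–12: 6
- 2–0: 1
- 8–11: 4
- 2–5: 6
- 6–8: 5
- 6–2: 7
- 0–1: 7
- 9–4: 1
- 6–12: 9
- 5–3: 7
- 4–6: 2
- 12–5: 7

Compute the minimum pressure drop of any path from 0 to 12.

Candidate routes:
0–2–6–4–12: 1+7+2+4 = 14
0–2–9–4–12: 1+6+1+4 = 12
0–2–9–6–4–12: 1+6+2+2+4 = 15
0–2–5–12: 1+6+7 = 14
Cheapest is 0–2–9–4–12 at 12 kPa.

12 kPa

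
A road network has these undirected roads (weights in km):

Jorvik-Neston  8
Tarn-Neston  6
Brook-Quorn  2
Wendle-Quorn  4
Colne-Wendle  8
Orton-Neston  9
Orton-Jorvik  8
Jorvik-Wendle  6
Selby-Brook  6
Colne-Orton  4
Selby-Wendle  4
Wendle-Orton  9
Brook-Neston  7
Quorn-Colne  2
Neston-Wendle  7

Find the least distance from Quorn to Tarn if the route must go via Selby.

Shortest Quorn→Selby: Quorn → Brook → Selby = 8
Shortest Selby→Tarn: Selby → Wendle → Neston → Tarn = 17
Total via Selby: 8 + 17 = 25 km.

25 km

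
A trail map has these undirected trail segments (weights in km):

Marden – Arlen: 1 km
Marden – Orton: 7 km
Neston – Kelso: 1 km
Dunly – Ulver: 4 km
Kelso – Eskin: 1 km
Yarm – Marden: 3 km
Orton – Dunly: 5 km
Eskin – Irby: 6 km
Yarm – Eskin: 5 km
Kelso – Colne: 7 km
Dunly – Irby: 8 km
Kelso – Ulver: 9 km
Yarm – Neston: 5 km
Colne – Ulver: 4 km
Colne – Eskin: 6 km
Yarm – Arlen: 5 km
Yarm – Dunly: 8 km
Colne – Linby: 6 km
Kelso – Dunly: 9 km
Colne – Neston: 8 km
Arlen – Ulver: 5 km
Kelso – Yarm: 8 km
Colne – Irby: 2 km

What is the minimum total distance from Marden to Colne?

10 km

Shortest distances from Marden:
Marden: 0
Arlen: 1  (via Marden)
Yarm: 3  (via Marden)
Ulver: 6  (via Arlen)
Orton: 7  (via Marden)
Eskin: 8  (via Yarm)
Neston: 8  (via Yarm)
Kelso: 9  (via Eskin)
Dunly: 10  (via Ulver)
Colne: 10  (via Ulver)
Shortest route: Marden → Arlen → Ulver → Colne = 10 km.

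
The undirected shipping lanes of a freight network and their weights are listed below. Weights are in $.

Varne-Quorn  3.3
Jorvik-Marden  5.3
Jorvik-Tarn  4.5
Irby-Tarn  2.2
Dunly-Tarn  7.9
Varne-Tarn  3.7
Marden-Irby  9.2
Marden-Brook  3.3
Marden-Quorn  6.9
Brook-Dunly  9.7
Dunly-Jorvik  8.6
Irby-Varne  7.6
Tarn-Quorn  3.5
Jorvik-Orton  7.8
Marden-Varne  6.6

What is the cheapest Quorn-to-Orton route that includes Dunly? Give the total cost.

$27.8

Shortest Quorn→Dunly: Quorn–Tarn–Dunly = 11.4
Best Dunly to Orton: Dunly–Jorvik–Orton costing 16.4
Total via Dunly: 11.4 + 16.4 = $27.8.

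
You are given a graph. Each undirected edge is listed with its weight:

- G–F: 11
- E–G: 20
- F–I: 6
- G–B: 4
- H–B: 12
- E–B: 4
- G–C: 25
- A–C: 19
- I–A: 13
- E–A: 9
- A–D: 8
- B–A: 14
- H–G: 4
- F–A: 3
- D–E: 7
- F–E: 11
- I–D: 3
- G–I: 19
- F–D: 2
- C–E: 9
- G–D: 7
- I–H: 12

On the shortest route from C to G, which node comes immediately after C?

Candidate routes:
C–E–B–G: 9+4+4 = 17
C–E–F–D–G: 9+11+2+7 = 29
C–G: 25 = 25
C–E–D–G: 9+7+7 = 23
The minimum is 17 via C–E–B–G.
So from C the first move is to E.

E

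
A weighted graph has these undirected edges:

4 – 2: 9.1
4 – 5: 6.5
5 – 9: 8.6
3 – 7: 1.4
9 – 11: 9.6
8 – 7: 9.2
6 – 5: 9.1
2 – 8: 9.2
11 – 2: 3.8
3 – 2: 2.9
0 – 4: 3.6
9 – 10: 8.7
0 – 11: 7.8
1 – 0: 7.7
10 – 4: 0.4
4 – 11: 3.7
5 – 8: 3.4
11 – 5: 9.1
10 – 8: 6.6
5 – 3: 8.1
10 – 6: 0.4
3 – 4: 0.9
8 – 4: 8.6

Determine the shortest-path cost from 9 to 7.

11.4

Candidate routes:
9–5–4–3–7: 8.6+6.5+0.9+1.4 = 17.4
9–10–4–3–7: 8.7+0.4+0.9+1.4 = 11.4
9–11–2–3–7: 9.6+3.8+2.9+1.4 = 17.7
9–11–4–3–7: 9.6+3.7+0.9+1.4 = 15.6
Cheapest is 9–10–4–3–7 at 11.4.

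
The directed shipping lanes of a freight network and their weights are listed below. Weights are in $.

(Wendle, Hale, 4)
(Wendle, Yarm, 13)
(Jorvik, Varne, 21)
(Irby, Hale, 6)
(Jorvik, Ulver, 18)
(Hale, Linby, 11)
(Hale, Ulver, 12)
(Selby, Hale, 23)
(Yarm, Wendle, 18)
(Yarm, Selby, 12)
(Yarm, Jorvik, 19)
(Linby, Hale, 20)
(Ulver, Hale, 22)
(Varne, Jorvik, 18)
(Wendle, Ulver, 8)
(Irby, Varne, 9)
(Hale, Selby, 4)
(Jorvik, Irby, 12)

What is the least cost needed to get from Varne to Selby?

$40

Settle nodes by increasing distance from Varne:
Varne: 0
Jorvik: 18  (via Varne)
Irby: 30  (via Jorvik)
Ulver: 36  (via Jorvik)
Hale: 36  (via Irby)
Selby: 40  (via Hale)
Shortest route: Varne → Jorvik → Irby → Hale → Selby = $40.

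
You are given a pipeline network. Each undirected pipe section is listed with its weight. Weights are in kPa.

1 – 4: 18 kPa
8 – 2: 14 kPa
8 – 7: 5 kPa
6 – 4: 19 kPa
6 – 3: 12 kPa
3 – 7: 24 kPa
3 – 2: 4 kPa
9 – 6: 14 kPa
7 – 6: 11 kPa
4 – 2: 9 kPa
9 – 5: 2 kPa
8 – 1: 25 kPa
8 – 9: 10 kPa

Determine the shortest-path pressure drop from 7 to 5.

Shortest distances from 7:
7: 0
8: 5  (via 7)
6: 11  (via 7)
9: 15  (via 8)
5: 17  (via 9)
Shortest route: 7–8–9–5 = 17 kPa.

17 kPa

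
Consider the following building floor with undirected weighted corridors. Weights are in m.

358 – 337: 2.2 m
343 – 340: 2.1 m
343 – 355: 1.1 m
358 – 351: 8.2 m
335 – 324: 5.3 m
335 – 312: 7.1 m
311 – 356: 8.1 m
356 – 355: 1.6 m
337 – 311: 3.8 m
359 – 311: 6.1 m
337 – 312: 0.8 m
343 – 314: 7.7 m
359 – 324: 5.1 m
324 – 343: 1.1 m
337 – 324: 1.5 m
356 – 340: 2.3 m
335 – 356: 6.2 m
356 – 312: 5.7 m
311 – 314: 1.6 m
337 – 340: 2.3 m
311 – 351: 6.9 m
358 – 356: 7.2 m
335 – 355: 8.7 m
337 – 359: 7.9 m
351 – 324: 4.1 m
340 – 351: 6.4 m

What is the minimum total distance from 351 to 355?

6.3 m

Compare a few routes:
351 → 340 → 343 → 355: 6.4+2.1+1.1 = 9.6
351 → 324 → 343 → 355: 4.1+1.1+1.1 = 6.3
The minimum is 6.3 m via 351 → 324 → 343 → 355.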